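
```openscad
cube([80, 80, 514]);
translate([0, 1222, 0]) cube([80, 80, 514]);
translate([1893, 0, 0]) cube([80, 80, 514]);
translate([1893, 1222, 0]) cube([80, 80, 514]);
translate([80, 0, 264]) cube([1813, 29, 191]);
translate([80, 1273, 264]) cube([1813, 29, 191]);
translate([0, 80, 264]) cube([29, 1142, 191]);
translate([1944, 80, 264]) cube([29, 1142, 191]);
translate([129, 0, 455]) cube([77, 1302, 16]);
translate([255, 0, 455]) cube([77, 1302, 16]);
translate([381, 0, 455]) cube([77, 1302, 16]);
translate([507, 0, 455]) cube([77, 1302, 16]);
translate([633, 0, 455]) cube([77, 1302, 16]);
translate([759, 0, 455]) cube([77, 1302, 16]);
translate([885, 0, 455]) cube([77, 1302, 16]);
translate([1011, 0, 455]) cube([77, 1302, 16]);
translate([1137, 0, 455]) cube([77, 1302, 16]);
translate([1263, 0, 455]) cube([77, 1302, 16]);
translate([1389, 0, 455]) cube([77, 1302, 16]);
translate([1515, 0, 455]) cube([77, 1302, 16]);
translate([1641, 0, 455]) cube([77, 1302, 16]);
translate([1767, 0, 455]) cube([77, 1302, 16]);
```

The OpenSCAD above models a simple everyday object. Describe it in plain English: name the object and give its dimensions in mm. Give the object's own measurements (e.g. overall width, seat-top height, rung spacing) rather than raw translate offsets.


A bed frame 1973 mm long (x) by 1302 mm wide (y). Four 80×80 mm corner posts, 514 mm tall, at the corners of the footprint. Four rails of 29 mm thickness and 191 mm height run between adjacent posts with their undersides at z = 264 mm, their outer faces flush with the outside of the frame (the two x-running rails run between the posts' inner faces; the two y-running rails run between the posts' inner faces). 14 slats, each 77 mm wide (x) and 16 mm thick, lie across the top of the two x-running rails, running the full 1302 mm width of the frame in y; along x they sit between the end posts with a 49 mm gap after the −x posts and between neighbouring slats and before the +x posts.


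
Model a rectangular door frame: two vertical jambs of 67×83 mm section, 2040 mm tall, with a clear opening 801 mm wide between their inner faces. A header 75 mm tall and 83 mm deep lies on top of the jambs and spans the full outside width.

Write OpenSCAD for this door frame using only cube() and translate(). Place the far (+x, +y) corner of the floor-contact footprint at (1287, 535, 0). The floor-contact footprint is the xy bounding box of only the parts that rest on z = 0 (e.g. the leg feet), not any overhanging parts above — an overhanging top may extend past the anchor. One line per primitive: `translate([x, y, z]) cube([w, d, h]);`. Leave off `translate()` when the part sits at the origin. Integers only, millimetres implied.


translate([352, 452, 0]) cube([67, 83, 2040]);
translate([1220, 452, 0]) cube([67, 83, 2040]);
translate([352, 452, 2040]) cube([935, 83, 75]);


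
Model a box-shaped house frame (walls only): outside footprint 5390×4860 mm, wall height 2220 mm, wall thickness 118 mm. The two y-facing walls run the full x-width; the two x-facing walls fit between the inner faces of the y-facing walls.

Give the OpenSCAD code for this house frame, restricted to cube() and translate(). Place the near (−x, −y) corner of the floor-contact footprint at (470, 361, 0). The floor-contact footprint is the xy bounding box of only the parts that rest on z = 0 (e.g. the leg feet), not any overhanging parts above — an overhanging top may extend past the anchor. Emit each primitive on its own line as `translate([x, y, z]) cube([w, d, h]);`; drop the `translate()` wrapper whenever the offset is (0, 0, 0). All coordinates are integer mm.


translate([470, 361, 0]) cube([5390, 118, 2220]);
translate([470, 5103, 0]) cube([5390, 118, 2220]);
translate([470, 479, 0]) cube([118, 4624, 2220]);
translate([5742, 479, 0]) cube([118, 4624, 2220]);


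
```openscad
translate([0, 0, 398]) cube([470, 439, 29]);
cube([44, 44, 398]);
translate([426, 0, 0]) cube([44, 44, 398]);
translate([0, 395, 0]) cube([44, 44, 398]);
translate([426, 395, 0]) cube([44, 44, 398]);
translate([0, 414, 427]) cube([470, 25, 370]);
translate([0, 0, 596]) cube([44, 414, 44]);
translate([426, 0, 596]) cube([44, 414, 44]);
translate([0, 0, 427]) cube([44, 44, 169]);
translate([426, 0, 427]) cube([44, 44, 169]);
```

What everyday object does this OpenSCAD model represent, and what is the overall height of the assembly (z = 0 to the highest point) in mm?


A chair. The overall height is 797 mm.

A slab on four corner posts with a tall panel at the back — a chair. The seat slab sits at z = 398 with thickness 29, and the 370 mm backrest starts at the seat top, so the overall height is 398 + 29 + 370 = 797 mm.


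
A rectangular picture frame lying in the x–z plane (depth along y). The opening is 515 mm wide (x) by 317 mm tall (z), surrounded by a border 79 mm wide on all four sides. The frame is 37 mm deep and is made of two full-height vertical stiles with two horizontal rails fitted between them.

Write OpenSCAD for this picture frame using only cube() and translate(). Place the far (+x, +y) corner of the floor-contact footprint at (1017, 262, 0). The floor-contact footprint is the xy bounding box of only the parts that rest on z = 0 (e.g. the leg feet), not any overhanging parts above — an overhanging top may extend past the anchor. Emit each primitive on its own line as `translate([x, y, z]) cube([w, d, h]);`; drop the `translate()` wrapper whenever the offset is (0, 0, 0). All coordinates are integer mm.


translate([344, 225, 0]) cube([79, 37, 475]);
translate([938, 225, 0]) cube([79, 37, 475]);
translate([423, 225, 0]) cube([515, 37, 79]);
translate([423, 225, 396]) cube([515, 37, 79]);


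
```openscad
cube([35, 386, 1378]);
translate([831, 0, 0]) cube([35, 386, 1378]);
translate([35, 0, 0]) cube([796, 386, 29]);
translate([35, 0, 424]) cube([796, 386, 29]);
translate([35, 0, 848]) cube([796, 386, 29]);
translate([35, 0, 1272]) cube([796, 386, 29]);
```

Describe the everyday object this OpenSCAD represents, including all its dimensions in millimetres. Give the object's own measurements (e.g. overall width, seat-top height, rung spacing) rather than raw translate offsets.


An open bookshelf. Two side panels, each 35 mm thick, 386 mm deep and 1378 mm tall, stand 866 mm apart (outside-to-outside). Between them sit 4 shelves, each 29 mm thick and 386 mm deep, spanning the full gap between the sides. The bottom shelf rests on the floor (its underside at z = 0) and the clear gap between one shelf's top and the next shelf's underside is 395 mm.


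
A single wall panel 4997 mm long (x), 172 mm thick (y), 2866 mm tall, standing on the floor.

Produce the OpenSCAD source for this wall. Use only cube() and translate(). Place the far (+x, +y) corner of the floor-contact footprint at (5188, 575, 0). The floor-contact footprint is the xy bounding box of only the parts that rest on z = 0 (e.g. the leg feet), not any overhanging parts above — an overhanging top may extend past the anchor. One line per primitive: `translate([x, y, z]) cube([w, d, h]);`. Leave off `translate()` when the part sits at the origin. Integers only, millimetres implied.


translate([191, 403, 0]) cube([4997, 172, 2866]);


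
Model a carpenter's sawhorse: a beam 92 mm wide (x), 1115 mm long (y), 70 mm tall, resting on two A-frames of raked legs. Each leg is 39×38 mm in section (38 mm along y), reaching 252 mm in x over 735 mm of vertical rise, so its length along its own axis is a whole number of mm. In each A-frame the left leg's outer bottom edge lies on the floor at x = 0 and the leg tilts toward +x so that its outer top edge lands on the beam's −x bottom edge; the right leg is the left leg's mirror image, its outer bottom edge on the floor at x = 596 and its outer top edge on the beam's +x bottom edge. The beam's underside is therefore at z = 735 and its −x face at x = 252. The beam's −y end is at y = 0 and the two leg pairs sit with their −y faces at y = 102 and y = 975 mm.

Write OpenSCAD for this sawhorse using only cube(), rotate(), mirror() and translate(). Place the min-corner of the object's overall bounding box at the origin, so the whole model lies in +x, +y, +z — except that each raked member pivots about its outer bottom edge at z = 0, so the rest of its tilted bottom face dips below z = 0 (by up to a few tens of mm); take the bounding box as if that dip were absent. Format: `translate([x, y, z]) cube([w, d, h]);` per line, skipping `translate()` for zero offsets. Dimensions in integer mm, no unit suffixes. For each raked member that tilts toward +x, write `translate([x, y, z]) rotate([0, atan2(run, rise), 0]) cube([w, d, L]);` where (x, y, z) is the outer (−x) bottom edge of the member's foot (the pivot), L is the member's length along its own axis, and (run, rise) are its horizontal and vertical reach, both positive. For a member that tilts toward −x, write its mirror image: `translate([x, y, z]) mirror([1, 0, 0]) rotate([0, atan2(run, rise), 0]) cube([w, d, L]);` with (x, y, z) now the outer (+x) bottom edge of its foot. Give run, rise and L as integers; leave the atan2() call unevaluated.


translate([252, 0, 735]) cube([92, 1115, 70]);
translate([0, 102, 0]) rotate([0, atan2(252, 735), 0]) cube([39, 38, 777]);
translate([596, 102, 0]) mirror([1, 0, 0]) rotate([0, atan2(252, 735), 0]) cube([39, 38, 777]);
translate([0, 975, 0]) rotate([0, atan2(252, 735), 0]) cube([39, 38, 777]);
translate([596, 975, 0]) mirror([1, 0, 0]) rotate([0, atan2(252, 735), 0]) cube([39, 38, 777]);


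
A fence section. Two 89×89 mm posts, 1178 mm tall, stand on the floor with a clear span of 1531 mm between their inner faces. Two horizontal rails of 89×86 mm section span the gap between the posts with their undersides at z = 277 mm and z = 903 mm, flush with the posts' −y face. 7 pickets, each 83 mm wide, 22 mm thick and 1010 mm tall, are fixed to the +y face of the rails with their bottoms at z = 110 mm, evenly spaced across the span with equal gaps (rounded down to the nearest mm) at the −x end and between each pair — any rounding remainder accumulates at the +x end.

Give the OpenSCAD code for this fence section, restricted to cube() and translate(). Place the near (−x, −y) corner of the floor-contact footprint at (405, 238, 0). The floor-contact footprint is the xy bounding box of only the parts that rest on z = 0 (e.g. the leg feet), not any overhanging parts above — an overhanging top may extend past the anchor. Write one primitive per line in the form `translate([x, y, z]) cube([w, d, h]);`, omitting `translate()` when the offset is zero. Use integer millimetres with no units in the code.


translate([405, 238, 0]) cube([89, 89, 1178]);
translate([2025, 238, 0]) cube([89, 89, 1178]);
translate([494, 238, 277]) cube([1531, 89, 86]);
translate([494, 238, 903]) cube([1531, 89, 86]);
translate([612, 327, 110]) cube([83, 22, 1010]);
translate([813, 327, 110]) cube([83, 22, 1010]);
translate([1014, 327, 110]) cube([83, 22, 1010]);
translate([1215, 327, 110]) cube([83, 22, 1010]);
translate([1416, 327, 110]) cube([83, 22, 1010]);
translate([1617, 327, 110]) cube([83, 22, 1010]);
translate([1818, 327, 110]) cube([83, 22, 1010]);


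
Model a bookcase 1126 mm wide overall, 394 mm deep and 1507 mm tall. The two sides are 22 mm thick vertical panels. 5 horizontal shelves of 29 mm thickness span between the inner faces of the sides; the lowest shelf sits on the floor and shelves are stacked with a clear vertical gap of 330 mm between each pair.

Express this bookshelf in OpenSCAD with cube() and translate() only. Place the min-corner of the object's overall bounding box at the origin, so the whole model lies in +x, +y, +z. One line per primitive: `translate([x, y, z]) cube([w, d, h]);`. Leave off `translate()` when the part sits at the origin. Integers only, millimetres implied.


cube([22, 394, 1507]);
translate([1104, 0, 0]) cube([22, 394, 1507]);
translate([22, 0, 0]) cube([1082, 394, 29]);
translate([22, 0, 359]) cube([1082, 394, 29]);
translate([22, 0, 718]) cube([1082, 394, 29]);
translate([22, 0, 1077]) cube([1082, 394, 29]);
translate([22, 0, 1436]) cube([1082, 394, 29]);


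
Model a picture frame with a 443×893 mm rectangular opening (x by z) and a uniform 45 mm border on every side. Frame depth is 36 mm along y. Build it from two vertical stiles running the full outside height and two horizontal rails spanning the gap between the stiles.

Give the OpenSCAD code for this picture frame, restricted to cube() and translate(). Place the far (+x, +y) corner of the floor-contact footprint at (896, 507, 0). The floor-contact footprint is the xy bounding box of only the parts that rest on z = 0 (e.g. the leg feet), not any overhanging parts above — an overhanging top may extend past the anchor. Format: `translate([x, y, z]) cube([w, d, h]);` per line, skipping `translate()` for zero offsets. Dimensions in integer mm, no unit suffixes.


translate([363, 471, 0]) cube([45, 36, 983]);
translate([851, 471, 0]) cube([45, 36, 983]);
translate([408, 471, 0]) cube([443, 36, 45]);
translate([408, 471, 938]) cube([443, 36, 45]);


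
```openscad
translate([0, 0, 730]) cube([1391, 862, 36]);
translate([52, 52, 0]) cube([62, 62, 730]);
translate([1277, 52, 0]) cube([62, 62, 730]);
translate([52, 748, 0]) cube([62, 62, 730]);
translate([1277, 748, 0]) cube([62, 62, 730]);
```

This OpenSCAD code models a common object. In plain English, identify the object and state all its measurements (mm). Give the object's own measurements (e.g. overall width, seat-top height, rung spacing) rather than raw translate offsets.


A rectangular dining table. The top is 1391×862×36 mm with its upper surface at z = 766 mm. It stands on four 62×62 mm square legs, each inset 52 mm from the nearest pair of top edges, running from the floor to the underside of the top.


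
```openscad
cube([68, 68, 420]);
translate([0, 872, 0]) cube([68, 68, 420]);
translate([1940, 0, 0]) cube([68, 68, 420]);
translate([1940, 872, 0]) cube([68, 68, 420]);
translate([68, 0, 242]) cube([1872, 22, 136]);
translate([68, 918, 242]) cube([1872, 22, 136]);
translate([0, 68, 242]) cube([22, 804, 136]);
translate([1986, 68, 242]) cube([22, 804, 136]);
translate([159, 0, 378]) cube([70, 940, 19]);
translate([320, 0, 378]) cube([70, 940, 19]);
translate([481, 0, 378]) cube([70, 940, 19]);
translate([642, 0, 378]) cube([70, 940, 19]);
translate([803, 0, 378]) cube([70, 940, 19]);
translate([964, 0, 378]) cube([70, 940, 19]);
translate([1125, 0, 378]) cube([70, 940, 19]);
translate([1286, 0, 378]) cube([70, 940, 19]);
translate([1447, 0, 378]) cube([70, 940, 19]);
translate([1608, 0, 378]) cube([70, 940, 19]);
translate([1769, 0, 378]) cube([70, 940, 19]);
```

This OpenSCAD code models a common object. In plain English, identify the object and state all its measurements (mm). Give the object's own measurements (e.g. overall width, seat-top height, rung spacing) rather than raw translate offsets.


A bed frame 2008 mm long (x) by 940 mm wide (y). Four 68×68 mm corner posts, 420 mm tall, at the corners of the footprint. Four rails of 22 mm thickness and 136 mm height run between adjacent posts with their undersides at z = 242 mm, their outer faces flush with the outside of the frame (the two x-running rails run between the posts' inner faces; the two y-running rails run between the posts' inner faces). 11 slats, each 70 mm wide (x) and 19 mm thick, lie across the top of the two x-running rails, running the full 940 mm width of the frame in y; along x they sit between the end posts with a 91 mm gap after the −x posts and between neighbouring slats, leaving 101 mm before the +x posts.


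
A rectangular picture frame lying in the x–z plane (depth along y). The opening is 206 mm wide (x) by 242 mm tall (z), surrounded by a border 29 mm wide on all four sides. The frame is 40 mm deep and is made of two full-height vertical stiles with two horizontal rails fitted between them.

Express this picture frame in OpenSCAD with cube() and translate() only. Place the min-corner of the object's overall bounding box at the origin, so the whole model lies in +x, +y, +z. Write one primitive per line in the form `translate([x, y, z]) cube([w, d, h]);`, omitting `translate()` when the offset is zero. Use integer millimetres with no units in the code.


cube([29, 40, 300]);
translate([235, 0, 0]) cube([29, 40, 300]);
translate([29, 0, 0]) cube([206, 40, 29]);
translate([29, 0, 271]) cube([206, 40, 29]);


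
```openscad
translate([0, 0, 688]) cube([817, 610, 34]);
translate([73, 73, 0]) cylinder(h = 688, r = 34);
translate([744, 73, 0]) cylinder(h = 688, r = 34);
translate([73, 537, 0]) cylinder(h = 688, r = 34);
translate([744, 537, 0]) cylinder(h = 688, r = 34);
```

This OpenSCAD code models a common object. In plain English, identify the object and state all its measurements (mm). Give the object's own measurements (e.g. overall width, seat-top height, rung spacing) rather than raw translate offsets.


A rectangular dining table. The top is 817×610×34 mm with its upper surface at z = 722 mm. It stands on four round legs of 68 mm diameter, each leg's bounding box inset 39 mm from the nearest pair of top edges, running from the floor to the underside of the top.


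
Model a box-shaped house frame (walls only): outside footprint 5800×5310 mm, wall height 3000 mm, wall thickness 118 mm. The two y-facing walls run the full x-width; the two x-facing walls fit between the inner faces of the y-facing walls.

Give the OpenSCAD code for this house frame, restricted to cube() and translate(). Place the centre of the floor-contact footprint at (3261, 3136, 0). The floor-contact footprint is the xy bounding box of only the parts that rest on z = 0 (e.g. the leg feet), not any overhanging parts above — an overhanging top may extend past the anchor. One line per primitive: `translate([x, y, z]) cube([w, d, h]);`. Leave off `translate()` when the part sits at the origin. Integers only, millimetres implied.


translate([361, 481, 0]) cube([5800, 118, 3000]);
translate([361, 5673, 0]) cube([5800, 118, 3000]);
translate([361, 599, 0]) cube([118, 5074, 3000]);
translate([6043, 599, 0]) cube([118, 5074, 3000]);


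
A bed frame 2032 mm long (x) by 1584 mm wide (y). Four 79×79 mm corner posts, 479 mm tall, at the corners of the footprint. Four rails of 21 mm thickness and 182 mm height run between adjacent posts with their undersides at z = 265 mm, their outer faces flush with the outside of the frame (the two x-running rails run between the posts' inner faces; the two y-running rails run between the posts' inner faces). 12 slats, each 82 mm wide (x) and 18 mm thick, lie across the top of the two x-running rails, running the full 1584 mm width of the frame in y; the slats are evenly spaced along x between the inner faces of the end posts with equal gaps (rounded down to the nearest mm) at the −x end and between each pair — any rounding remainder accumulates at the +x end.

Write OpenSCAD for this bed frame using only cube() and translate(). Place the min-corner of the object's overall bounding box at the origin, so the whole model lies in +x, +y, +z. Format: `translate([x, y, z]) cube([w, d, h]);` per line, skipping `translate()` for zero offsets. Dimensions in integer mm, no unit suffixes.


cube([79, 79, 479]);
translate([0, 1505, 0]) cube([79, 79, 479]);
translate([1953, 0, 0]) cube([79, 79, 479]);
translate([1953, 1505, 0]) cube([79, 79, 479]);
translate([79, 0, 265]) cube([1874, 21, 182]);
translate([79, 1563, 265]) cube([1874, 21, 182]);
translate([0, 79, 265]) cube([21, 1426, 182]);
translate([2011, 79, 265]) cube([21, 1426, 182]);
translate([147, 0, 447]) cube([82, 1584, 18]);
translate([297, 0, 447]) cube([82, 1584, 18]);
translate([447, 0, 447]) cube([82, 1584, 18]);
translate([597, 0, 447]) cube([82, 1584, 18]);
translate([747, 0, 447]) cube([82, 1584, 18]);
translate([897, 0, 447]) cube([82, 1584, 18]);
translate([1047, 0, 447]) cube([82, 1584, 18]);
translate([1197, 0, 447]) cube([82, 1584, 18]);
translate([1347, 0, 447]) cube([82, 1584, 18]);
translate([1497, 0, 447]) cube([82, 1584, 18]);
translate([1647, 0, 447]) cube([82, 1584, 18]);
translate([1797, 0, 447]) cube([82, 1584, 18]);


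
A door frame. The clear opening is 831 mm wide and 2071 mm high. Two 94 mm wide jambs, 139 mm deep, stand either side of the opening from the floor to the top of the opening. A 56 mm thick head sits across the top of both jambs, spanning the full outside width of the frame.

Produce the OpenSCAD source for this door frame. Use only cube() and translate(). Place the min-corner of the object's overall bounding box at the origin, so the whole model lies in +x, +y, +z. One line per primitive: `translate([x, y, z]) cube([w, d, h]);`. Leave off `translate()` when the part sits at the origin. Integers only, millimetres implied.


cube([94, 139, 2071]);
translate([925, 0, 0]) cube([94, 139, 2071]);
translate([0, 0, 2071]) cube([1019, 139, 56]);


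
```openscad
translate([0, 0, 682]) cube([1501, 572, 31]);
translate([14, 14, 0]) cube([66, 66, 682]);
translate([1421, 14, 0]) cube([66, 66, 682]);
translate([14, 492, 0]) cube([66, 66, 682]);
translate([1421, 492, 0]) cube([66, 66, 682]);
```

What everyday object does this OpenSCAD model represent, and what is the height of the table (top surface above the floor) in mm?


A table. The table height is 713 mm.

A 1501×572×31 slab sits at z = 682 on four 66 mm square posts — a table. The top surface is at 682 + 31 = 713 mm.


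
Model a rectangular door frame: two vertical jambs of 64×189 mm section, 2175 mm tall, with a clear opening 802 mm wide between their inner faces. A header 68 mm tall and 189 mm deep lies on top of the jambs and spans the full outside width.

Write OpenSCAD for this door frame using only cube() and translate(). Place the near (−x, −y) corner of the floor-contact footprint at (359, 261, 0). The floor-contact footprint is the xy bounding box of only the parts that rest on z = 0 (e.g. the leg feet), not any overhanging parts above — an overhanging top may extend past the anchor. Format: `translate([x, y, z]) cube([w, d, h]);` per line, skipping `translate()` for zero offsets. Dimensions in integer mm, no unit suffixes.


translate([359, 261, 0]) cube([64, 189, 2175]);
translate([1225, 261, 0]) cube([64, 189, 2175]);
translate([359, 261, 2175]) cube([930, 189, 68]);


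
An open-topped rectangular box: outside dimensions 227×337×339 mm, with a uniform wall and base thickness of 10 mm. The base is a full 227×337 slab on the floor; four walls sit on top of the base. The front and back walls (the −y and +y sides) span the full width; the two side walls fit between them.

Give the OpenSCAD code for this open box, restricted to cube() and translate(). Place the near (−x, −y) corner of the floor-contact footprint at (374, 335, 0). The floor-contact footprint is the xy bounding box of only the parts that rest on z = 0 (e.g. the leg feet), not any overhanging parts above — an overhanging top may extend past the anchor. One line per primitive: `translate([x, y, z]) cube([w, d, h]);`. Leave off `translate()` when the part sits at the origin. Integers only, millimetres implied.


translate([374, 335, 0]) cube([227, 337, 10]);
translate([374, 335, 10]) cube([227, 10, 329]);
translate([374, 662, 10]) cube([227, 10, 329]);
translate([374, 345, 10]) cube([10, 317, 329]);
translate([591, 345, 10]) cube([10, 317, 329]);


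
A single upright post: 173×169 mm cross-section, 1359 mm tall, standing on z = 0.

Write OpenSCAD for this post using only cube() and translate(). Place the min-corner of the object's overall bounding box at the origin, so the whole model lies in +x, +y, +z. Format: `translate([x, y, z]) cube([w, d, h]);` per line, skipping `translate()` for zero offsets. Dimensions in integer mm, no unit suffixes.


cube([173, 169, 1359]);


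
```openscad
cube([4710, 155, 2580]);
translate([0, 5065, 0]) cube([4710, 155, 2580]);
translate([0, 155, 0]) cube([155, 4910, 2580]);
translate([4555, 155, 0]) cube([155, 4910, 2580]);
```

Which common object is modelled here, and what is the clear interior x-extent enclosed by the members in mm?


A house (or room) frame. The interior width is 4400 mm.

Four 2580 mm walls enclosing a rectangle with no floor or roof — a room or house frame. Outside width is 4710 mm and wall thickness is 155 mm, so the interior width is 4710 − 2 × 155 = 4400 mm.


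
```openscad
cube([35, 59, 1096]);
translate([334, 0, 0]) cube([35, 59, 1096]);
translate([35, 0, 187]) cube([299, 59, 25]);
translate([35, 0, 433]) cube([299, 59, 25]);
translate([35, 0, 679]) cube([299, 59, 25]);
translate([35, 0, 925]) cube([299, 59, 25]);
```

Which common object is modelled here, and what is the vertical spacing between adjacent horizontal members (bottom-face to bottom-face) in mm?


A ladder. The rung spacing is 246 mm.

Two tall 35×59 posts with 4 short bars between them — a ladder. Adjacent rungs sit at z = 187 and z = 433, so the spacing is 433 − 187 = 246 mm.


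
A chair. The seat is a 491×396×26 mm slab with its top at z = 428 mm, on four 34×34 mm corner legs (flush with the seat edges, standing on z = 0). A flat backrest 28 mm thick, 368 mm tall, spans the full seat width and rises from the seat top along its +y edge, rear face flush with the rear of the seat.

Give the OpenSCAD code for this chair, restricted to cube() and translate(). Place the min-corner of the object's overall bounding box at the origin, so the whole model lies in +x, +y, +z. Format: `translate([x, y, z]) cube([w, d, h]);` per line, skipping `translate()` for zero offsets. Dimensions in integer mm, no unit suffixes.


// leg_h = 428 - 26 = 402
translate([0, 0, 402]) cube([491, 396, 26]);
cube([34, 34, 402]);
translate([457, 0, 0]) cube([34, 34, 402]);
translate([0, 362, 0]) cube([34, 34, 402]);
translate([457, 362, 0]) cube([34, 34, 402]);
translate([0, 368, 428]) cube([491, 28, 368]);


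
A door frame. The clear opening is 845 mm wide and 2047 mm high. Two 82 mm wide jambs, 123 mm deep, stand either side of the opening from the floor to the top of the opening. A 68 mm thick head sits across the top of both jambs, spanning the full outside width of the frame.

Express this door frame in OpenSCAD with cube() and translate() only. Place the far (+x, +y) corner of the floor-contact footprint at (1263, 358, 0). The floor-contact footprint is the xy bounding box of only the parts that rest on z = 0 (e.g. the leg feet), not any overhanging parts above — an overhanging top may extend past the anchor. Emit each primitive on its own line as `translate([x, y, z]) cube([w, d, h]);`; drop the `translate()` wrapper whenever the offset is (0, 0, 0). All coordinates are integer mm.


translate([254, 235, 0]) cube([82, 123, 2047]);
translate([1181, 235, 0]) cube([82, 123, 2047]);
translate([254, 235, 2047]) cube([1009, 123, 68]);


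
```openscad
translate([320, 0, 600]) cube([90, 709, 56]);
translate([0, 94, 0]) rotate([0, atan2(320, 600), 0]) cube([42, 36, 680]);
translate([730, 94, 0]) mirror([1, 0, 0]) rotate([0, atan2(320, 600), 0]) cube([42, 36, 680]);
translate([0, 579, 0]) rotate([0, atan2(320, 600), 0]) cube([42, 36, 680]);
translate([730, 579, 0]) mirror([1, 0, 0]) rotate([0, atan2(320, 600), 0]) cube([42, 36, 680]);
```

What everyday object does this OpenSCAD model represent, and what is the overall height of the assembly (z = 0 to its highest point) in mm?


A sawhorse. The overall height is 656 mm.

A beam across two mirrored pairs of raked legs — a sawhorse. The beam's underside is at z = 600 (matching the legs' vertical rise in atan2(320, 600)) and the beam is 56 mm tall, so its top is at 600 + 56 = 656 mm. The raked legs top out at the beam's underside, so that is the highest point.


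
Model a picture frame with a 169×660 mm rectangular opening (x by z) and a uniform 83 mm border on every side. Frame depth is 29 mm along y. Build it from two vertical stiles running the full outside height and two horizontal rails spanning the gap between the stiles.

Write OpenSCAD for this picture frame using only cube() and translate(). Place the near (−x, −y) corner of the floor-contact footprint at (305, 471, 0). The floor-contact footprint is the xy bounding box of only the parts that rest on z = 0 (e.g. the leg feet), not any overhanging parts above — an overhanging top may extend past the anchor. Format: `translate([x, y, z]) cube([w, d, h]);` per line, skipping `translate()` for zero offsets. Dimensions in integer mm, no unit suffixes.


translate([305, 471, 0]) cube([83, 29, 826]);
translate([557, 471, 0]) cube([83, 29, 826]);
translate([388, 471, 0]) cube([169, 29, 83]);
translate([388, 471, 743]) cube([169, 29, 83]);


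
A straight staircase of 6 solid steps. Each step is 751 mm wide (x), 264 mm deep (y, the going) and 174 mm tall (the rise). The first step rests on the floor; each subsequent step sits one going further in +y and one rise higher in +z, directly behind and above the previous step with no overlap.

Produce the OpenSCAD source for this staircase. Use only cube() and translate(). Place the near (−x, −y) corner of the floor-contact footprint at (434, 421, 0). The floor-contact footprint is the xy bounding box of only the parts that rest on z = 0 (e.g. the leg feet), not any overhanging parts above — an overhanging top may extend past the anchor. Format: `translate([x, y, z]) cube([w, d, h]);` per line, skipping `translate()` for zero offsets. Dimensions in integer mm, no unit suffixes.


translate([434, 421, 0]) cube([751, 264, 174]);
translate([434, 685, 174]) cube([751, 264, 174]);
translate([434, 949, 348]) cube([751, 264, 174]);
translate([434, 1213, 522]) cube([751, 264, 174]);
translate([434, 1477, 696]) cube([751, 264, 174]);
translate([434, 1741, 870]) cube([751, 264, 174]);


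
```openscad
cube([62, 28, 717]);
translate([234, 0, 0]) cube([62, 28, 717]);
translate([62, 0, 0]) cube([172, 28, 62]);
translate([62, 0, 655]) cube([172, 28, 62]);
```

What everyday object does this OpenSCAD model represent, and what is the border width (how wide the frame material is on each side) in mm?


A picture frame. The border width is 62 mm.

Four thin pieces enclosing a rectangular opening — a picture frame. The two full-height stiles are 717 mm tall; the top rail sits at z = 655 and is 62 mm tall, so the border above the opening is 717 − 655 = 62 mm, matching the stile x-width.


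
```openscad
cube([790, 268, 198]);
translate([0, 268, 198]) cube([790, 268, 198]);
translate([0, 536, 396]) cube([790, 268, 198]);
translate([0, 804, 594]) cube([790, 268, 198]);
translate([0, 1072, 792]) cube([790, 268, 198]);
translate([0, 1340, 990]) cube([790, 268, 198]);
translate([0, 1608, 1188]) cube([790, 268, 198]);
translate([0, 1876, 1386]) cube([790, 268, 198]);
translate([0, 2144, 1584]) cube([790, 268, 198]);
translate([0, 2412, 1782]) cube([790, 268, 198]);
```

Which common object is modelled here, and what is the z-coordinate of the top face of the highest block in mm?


A staircase. The total rise is 1980 mm.

10 identical blocks, each offset up and back from the previous — a staircase. Each step is 198 mm tall and there are 10 of them, so the total rise is 10 × 198 = 1980 mm.


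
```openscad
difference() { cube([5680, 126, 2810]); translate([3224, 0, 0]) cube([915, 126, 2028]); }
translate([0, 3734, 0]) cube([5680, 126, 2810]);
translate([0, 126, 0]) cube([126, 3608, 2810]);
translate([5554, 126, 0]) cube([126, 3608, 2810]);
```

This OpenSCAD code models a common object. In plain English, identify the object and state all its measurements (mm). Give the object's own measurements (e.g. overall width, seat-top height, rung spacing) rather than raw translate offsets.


A single room: four walls, each 2810 mm tall and 126 mm thick, enclosing an outside footprint 5680×3860 mm (x × y), no floor or roof. The front and back walls (−y and +y sides) run the full x-width; the side walls fit between their inner faces. A door opening 915 mm wide and 2028 mm tall is cut through the front wall from the floor up, its −x edge 3224 mm from the wall's −x end.


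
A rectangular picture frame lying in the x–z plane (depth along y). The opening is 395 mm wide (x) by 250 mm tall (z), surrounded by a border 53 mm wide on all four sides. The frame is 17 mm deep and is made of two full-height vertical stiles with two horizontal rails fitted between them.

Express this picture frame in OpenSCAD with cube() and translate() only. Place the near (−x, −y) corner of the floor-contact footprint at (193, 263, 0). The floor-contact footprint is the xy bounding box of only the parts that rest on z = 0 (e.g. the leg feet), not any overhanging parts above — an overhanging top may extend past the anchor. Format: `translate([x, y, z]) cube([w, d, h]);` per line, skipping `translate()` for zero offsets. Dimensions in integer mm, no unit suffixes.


translate([193, 263, 0]) cube([53, 17, 356]);
translate([641, 263, 0]) cube([53, 17, 356]);
translate([246, 263, 0]) cube([395, 17, 53]);
translate([246, 263, 303]) cube([395, 17, 53]);


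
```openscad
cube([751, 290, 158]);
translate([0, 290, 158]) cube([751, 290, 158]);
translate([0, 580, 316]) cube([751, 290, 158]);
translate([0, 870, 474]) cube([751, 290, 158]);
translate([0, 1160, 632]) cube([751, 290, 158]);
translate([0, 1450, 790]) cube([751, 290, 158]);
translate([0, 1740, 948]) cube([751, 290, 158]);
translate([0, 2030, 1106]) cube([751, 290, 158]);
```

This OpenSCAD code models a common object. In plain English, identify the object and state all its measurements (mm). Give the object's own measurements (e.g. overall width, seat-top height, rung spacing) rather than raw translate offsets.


A straight staircase of 8 solid steps. Each step is 751 mm wide (x), 290 mm deep (y, the going) and 158 mm tall (the rise). The first step rests on the floor; each subsequent step sits one going further in +y and one rise higher in +z, directly behind and above the previous step with no overlap.


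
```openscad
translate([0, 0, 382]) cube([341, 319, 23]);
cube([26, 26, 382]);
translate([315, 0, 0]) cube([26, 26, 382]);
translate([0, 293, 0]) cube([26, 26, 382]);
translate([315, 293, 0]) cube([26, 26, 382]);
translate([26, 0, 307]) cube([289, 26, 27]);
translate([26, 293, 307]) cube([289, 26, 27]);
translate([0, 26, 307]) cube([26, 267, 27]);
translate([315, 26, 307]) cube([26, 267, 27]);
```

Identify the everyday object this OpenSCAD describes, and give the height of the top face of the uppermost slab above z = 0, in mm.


A stool. The seat height is 405 mm.

A 341×319×23 slab at z = 382 on four corner posts — a stool. The seat top is 382 + 23 = 405 mm.


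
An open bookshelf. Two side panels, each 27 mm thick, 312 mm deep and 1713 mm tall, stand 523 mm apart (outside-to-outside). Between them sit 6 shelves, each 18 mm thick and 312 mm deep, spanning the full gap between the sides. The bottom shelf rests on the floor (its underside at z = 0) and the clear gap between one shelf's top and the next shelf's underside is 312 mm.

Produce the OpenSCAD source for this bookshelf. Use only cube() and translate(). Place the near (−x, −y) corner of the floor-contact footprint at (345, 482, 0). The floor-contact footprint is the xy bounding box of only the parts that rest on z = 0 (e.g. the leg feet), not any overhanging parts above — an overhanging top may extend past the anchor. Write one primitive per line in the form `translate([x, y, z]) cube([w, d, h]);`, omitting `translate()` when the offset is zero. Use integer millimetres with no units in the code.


translate([345, 482, 0]) cube([27, 312, 1713]);
translate([841, 482, 0]) cube([27, 312, 1713]);
translate([372, 482, 0]) cube([469, 312, 18]);
translate([372, 482, 330]) cube([469, 312, 18]);
translate([372, 482, 660]) cube([469, 312, 18]);
translate([372, 482, 990]) cube([469, 312, 18]);
translate([372, 482, 1320]) cube([469, 312, 18]);
translate([372, 482, 1650]) cube([469, 312, 18]);


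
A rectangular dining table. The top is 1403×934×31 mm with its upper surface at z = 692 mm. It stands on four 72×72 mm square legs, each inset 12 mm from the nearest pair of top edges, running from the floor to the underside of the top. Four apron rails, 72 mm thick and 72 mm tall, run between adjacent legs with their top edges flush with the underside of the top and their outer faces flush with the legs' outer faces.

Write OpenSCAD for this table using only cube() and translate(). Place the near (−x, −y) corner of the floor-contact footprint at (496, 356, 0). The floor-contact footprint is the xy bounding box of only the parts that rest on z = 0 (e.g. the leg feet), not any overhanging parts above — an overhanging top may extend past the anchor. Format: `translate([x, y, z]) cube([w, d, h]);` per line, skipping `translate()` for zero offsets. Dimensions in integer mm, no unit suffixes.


translate([484, 344, 661]) cube([1403, 934, 31]);
translate([496, 356, 0]) cube([72, 72, 661]);
translate([1803, 356, 0]) cube([72, 72, 661]);
translate([496, 1194, 0]) cube([72, 72, 661]);
translate([1803, 1194, 0]) cube([72, 72, 661]);
translate([568, 356, 589]) cube([1235, 72, 72]);
translate([568, 1194, 589]) cube([1235, 72, 72]);
translate([496, 428, 589]) cube([72, 766, 72]);
translate([1803, 428, 589]) cube([72, 766, 72]);


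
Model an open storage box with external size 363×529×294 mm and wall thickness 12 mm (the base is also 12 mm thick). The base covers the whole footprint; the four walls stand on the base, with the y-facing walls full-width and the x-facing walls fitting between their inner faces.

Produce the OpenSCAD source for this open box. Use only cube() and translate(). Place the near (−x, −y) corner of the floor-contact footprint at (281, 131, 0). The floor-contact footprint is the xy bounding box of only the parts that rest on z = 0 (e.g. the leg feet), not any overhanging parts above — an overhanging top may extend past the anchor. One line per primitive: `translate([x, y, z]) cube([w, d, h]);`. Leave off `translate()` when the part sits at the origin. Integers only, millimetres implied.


translate([281, 131, 0]) cube([363, 529, 12]);
translate([281, 131, 12]) cube([363, 12, 282]);
translate([281, 648, 12]) cube([363, 12, 282]);
translate([281, 143, 12]) cube([12, 505, 282]);
translate([632, 143, 12]) cube([12, 505, 282]);


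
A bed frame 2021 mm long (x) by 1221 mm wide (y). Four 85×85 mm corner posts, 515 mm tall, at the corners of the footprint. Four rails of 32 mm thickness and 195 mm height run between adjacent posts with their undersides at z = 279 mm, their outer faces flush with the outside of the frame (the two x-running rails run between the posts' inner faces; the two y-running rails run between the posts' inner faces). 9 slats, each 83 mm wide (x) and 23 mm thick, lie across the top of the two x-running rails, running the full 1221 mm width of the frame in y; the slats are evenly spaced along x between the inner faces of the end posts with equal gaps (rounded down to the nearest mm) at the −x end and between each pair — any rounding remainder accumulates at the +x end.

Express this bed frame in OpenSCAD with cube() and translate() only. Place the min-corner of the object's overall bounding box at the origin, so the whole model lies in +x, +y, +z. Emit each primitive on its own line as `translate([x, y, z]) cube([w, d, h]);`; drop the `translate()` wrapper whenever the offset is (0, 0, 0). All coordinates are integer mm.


// slat z = rail_z + rail_h = 279 + 195 = 474
// slat gap = ⌊(1851 − 9·83) / 10⌋ = 110
cube([85, 85, 515]);
translate([0, 1136, 0]) cube([85, 85, 515]);
translate([1936, 0, 0]) cube([85, 85, 515]);
translate([1936, 1136, 0]) cube([85, 85, 515]);
translate([85, 0, 279]) cube([1851, 32, 195]);
translate([85, 1189, 279]) cube([1851, 32, 195]);
translate([0, 85, 279]) cube([32, 1051, 195]);
translate([1989, 85, 279]) cube([32, 1051, 195]);
translate([195, 0, 474]) cube([83, 1221, 23]);
translate([388, 0, 474]) cube([83, 1221, 23]);
translate([581, 0, 474]) cube([83, 1221, 23]);
translate([774, 0, 474]) cube([83, 1221, 23]);
translate([967, 0, 474]) cube([83, 1221, 23]);
translate([1160, 0, 474]) cube([83, 1221, 23]);
translate([1353, 0, 474]) cube([83, 1221, 23]);
translate([1546, 0, 474]) cube([83, 1221, 23]);
translate([1739, 0, 474]) cube([83, 1221, 23]);
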